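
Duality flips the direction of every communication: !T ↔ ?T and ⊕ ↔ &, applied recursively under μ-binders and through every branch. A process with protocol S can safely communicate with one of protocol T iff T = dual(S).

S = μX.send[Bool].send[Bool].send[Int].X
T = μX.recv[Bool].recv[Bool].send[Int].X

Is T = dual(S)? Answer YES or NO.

NO

μX vs μX  ✓ (binder kept)
  send[Bool] vs recv[Bool]  ✓
    send[Bool] vs recv[Bool]  ✓
      send[Int] vs send[Int]  ✗ same direction on both sides — not dual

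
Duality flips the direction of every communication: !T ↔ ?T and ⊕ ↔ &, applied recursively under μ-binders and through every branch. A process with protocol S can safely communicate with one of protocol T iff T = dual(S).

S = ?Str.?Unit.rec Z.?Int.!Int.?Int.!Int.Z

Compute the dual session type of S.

?Str ↦ !Str
  ?Unit ↦ !Unit
    rec Z ↦ rec Z  (μ self-dual)
      ?Int ↦ !Int
        !Int ↦ ?Int
          ?Int ↦ !Int
            !Int ↦ ?Int
              Z self-dual

!Str.!Unit.rec Z.!Int.?Int.!Int.?Int.Z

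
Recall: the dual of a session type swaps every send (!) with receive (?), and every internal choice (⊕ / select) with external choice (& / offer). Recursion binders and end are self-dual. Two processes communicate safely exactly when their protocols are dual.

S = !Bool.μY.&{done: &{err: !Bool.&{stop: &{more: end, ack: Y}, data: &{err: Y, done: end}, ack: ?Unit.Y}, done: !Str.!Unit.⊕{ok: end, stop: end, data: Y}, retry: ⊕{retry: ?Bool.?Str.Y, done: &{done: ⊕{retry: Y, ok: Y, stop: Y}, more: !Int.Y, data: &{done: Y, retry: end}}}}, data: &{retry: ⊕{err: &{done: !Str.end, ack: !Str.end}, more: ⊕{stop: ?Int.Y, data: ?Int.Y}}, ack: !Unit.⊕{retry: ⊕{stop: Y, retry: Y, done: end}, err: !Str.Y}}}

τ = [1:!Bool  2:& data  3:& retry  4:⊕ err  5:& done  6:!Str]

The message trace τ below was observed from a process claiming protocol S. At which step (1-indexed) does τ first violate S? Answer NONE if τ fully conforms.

NONE

@1 !Bool  ok  now at μY.…
@2 & data  ok  now at &{retry: ⊕{err: &{done: !Str.end, ack: !Str.end}, more: ⊕{stop: ?Int.μY.…, data: ?Int.μY.…}}, ack: !Unit.⊕{retry: ⊕{stop: μY.…, retry: μY.…, done: end}, err: !Str.μY.…}}
@3 & retry  ok  now at ⊕{err: &{done: !Str.end, ack: !Str.end}, more: ⊕{stop: ?Int.μY.…, data: ?Int.μY.…}}
@4 ⊕ err  ok  now at &{done: !Str.end, ack: !Str.end}
@5 & done  ok  now at !Str.end
@6 !Str  ok  now at end
τ conforms to S (length 6)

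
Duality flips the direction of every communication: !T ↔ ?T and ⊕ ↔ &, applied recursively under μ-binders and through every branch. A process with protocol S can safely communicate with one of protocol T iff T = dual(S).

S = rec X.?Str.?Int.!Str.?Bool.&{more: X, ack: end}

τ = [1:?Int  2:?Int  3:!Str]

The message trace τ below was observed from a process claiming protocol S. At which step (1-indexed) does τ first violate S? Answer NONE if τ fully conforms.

1

step 1: got ?Int, protocol expects ?Str  ✗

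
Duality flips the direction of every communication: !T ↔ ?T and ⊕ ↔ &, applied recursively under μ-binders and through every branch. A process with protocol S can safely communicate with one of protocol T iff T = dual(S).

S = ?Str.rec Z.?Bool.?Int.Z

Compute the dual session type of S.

?Str ↦ !Str
  rec Z ↦ rec Z  (rec unchanged)
    ?Bool ↦ !Bool
      ?Int ↦ !Int
        Z ↦ Z

!Str.rec Z.!Bool.!Int.Z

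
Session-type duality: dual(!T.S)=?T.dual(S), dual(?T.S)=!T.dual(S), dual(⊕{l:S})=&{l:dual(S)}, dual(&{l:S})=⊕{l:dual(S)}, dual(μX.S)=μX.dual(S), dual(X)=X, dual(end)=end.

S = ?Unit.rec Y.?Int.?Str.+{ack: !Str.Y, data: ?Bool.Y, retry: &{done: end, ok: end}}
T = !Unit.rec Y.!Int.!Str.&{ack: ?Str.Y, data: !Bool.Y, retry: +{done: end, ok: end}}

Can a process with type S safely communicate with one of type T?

YES

?Unit | !Unit  match
  rec Y | rec Y  match (rec unchanged)
    ?Int | !Int  match
      ?Str | !Str  match
        +{ack,data,retry} | &{ack,data,retry}  match label sets agree
          [ack]
            !Str | ?Str  match
              Y | Y  match
          [data]
            ?Bool | !Bool  match
              Y | Y  match
          [retry]
            &{done,ok} | +{done,ok}  match label sets agree
              [done]
                end | end  match
              [ok]
                end | end  match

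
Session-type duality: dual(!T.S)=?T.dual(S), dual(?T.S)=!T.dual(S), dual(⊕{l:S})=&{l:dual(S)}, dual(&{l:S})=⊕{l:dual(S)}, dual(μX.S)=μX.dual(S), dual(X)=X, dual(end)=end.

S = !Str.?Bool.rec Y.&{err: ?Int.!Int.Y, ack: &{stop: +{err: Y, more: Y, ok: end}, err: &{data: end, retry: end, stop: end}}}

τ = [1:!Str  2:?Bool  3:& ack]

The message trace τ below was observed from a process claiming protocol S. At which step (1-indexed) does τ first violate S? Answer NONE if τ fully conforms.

step 1: !Str  ok  state: ?Bool.rec Y.…
step 2: ?Bool  ok  state: rec Y.…
step 3: & ack  ok  state: &{stop: +{err: rec Y.…, more: rec Y.…, ok: end}, err: &{data: end, retry: end, stop: end}}
trace exhausted — no violation

NONE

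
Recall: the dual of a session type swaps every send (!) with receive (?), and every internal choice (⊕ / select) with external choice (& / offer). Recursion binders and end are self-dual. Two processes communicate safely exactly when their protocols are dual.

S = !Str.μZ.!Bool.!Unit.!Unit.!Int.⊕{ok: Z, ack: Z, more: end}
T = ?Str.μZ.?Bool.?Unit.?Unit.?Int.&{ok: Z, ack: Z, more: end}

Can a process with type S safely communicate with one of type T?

!Str vs ?Str  match
  μZ vs μZ  match (rec unchanged)
    !Bool vs ?Bool  match
      !Unit vs ?Unit  match
        !Unit vs ?Unit  match
          !Int vs ?Int  match
            ⊕{ok,ack,more} vs &{ok,ack,more}  match label sets agree
              [ok]
                Z vs Z  match
              [ack]
                Z vs Z  match
              [more]
                end vs end  match

YES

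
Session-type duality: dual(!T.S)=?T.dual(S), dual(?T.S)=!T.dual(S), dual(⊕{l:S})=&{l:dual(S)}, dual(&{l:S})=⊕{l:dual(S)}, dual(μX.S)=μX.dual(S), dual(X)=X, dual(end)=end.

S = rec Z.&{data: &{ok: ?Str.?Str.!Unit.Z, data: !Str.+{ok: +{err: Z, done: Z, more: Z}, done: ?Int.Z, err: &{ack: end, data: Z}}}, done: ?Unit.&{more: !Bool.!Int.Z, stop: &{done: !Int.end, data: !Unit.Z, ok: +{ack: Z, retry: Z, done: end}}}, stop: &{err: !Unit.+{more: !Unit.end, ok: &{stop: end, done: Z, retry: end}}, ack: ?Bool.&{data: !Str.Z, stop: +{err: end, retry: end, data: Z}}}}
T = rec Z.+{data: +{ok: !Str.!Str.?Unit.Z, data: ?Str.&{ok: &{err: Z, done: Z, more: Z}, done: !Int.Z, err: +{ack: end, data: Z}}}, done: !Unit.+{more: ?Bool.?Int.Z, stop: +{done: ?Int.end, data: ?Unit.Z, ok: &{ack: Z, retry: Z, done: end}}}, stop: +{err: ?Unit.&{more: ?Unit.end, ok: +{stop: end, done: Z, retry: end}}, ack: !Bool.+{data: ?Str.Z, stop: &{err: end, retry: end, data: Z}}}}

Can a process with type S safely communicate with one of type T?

YES

rec Z ‖ rec Z  ok (μ self-dual)
  &{data,done,stop} ‖ +{data,done,stop}  ok label sets agree
    • data:
      &{ok,data} ‖ +{ok,data}  ok label sets agree
        • ok:
          ?Str ‖ !Str  ok
            ?Str ‖ !Str  ok
              !Unit ‖ ?Unit  ok
                Z ‖ Z  ok
        • data:
          !Str ‖ ?Str  ok
            +{ok,done,err} ‖ &{ok,done,err}  ok label sets agree
              • ok:
                +{err,done,more} ‖ &{err,done,more}  ok label sets agree
                  • err:
                    Z ‖ Z  ok
                  • done:
                    Z ‖ Z  ok
                  • more:
                    Z ‖ Z  ok
              • done:
                ?Int ‖ !Int  ok
                  Z ‖ Z  ok
              • err:
                &{ack,data} ‖ +{ack,data}  ok label sets agree
                  • ack:
                    end ‖ end  ok
                  • data:
                    Z ‖ Z  ok
    • done:
      ?Unit ‖ !Unit  ok
        &{more,stop} ‖ +{more,stop}  ok label sets agree
          • more:
            !Bool ‖ ?Bool  ok
              !Int ‖ ?Int  ok
                Z ‖ Z  ok
          • stop:
            &{done,data,ok} ‖ +{done,data,ok}  ok label sets agree
              • done:
                !Int ‖ ?Int  ok
                  end ‖ end  ok
              • data:
                !Unit ‖ ?Unit  ok
                  Z ‖ Z  ok
              • ok:
                +{ack,retry,done} ‖ &{ack,retry,done}  ok label sets agree
                  • ack:
                    Z ‖ Z  ok
                  • retry:
                    Z ‖ Z  ok
                  • done:
                    end ‖ end  ok
    • stop:
      &{err,ack} ‖ +{err,ack}  ok label sets agree
        • err:
          !Unit ‖ ?Unit  ok
            +{more,ok} ‖ &{more,ok}  ok label sets agree
              • more:
                !Unit ‖ ?Unit  ok
                  end ‖ end  ok
              • ok:
                &{stop,done,retry} ‖ +{stop,done,retry}  ok label sets agree
                  • stop:
                    end ‖ end  ok
                  • done:
                    Z ‖ Z  ok
                  • retry:
                    end ‖ end  ok
        • ack:
          ?Bool ‖ !Bool  ok
            &{data,stop} ‖ +{data,stop}  ok label sets agree
              • data:
                !Str ‖ ?Str  ok
                  Z ‖ Z  ok
              • stop:
                +{err,retry,data} ‖ &{err,retry,data}  ok label sets agree
                  • err:
                    end ‖ end  ok
                  • retry:
                    end ‖ end  ok
                  • data:
                    Z ‖ Z  ok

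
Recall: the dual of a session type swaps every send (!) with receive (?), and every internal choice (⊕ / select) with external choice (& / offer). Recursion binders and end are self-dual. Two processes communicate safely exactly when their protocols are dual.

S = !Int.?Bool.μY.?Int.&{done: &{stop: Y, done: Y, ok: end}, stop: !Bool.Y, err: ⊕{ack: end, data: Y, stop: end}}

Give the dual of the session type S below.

!Int → ?Int
  ?Bool → !Bool
    μY → μY  (rec unchanged)
      ?Int → !Int
        &{done,stop,err} → ⊕{done,stop,err}  (external→internal)
          • done:
            &{stop,done,ok} → ⊕{stop,done,ok}  (external→internal)
              • stop:
                Y ↦ Y
              • done:
                Y ↦ Y
              • ok:
                end ↦ end
          • stop:
            !Bool → ?Bool
              Y ↦ Y
          • err:
            ⊕{ack,data,stop} → &{ack,data,stop}  (⊕→&)
              • ack:
                end ↦ end
              • data:
                Y ↦ Y
              • stop:
                end ↦ end

?Int.!Bool.μY.!Int.⊕{done: ⊕{stop: Y, done: Y, ok: end}, stop: ?Bool.Y, err: &{ack: end, data: Y, stop: end}}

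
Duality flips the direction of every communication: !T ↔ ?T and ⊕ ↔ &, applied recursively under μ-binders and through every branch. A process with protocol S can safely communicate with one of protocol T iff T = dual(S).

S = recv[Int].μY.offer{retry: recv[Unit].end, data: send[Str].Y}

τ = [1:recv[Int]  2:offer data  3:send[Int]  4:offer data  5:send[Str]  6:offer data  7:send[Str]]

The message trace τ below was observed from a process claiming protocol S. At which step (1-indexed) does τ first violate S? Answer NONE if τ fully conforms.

3

@1 recv[Int]  match  residual = μY.…
@2 offer data  match  residual = send[Str].μY.…
@3 got send[Int], protocol expects send[Str]  ✗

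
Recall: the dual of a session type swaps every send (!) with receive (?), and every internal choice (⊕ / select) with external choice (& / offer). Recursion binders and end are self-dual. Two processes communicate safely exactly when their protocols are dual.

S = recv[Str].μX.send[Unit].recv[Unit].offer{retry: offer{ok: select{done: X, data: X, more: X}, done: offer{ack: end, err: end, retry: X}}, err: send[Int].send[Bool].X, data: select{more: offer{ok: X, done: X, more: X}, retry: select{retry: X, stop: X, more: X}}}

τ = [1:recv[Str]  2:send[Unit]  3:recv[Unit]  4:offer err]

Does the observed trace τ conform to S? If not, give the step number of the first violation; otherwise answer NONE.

NONE

@1 recv[Str]  ok  now at μX.…
@2 send[Unit]  ok  now at recv[Unit].offer{retry: offer{ok: select{done: μX.…, data: μX.…, more: μX.…}, done: offer{ack: end, err: end, retry: μX.…}}, err: send[Int].send[Bool].μX.…, data: select{more: offer{ok: μX.…, done: μX.…, more: μX.…}, retry: select{retry: μX.…, stop: μX.…, more: μX.…}}}
@3 recv[Unit]  ok  now at offer{retry: offer{ok: select{done: μX.…, data: μX.…, more: μX.…}, done: offer{ack: end, err: end, retry: μX.…}}, err: send[Int].send[Bool].μX.…, data: select{more: offer{ok: μX.…, done: μX.…, more: μX.…}, retry: select{retry: μX.…, stop: μX.…, more: μX.…}}}
@4 offer err  ok  now at send[Int].send[Bool].μX.…
trace exhausted — no violation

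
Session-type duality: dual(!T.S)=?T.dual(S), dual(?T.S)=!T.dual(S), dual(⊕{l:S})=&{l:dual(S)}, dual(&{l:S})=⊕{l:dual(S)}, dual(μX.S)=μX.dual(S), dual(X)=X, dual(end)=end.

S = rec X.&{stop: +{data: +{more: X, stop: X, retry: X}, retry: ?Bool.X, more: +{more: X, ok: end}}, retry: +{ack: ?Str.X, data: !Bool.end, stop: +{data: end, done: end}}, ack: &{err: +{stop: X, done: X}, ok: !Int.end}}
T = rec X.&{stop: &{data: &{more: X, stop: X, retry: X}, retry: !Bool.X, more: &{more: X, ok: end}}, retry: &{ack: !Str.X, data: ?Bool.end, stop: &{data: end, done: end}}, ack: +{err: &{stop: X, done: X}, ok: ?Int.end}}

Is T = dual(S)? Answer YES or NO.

NO

rec X vs rec X  ok (binder kept)
  &{stop,retry,ack} vs &{stop,retry,ack}  ✗ choice polarity not flipped — not dual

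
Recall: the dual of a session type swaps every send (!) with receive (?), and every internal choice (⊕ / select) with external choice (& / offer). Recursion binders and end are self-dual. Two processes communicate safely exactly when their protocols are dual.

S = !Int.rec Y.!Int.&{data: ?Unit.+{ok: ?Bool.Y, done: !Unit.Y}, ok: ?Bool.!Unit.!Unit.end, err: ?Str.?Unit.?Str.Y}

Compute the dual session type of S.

!Int ↦ ?Int
  rec Y ↦ rec Y  (μ self-dual)
    !Int ↦ ?Int
      &{data,ok,err} ↦ +{data,ok,err}  (&→⊕)
        [data]
          ?Unit ↦ !Unit
            +{ok,done} ↦ &{ok,done}  (select→offer)
              [ok]
                ?Bool ↦ !Bool
                  Y self-dual
              [done]
                !Unit ↦ ?Unit
                  Y self-dual
        [ok]
          ?Bool ↦ !Bool
            !Unit ↦ ?Unit
              !Unit ↦ ?Unit
                end self-dual
        [err]
          ?Str ↦ !Str
            ?Unit ↦ !Unit
              ?Str ↦ !Str
                Y self-dual

?Int.rec Y.?Int.+{data: !Unit.&{ok: !Bool.Y, done: ?Unit.Y}, ok: !Bool.?Unit.?Unit.end, err: !Str.!Unit.!Str.Y}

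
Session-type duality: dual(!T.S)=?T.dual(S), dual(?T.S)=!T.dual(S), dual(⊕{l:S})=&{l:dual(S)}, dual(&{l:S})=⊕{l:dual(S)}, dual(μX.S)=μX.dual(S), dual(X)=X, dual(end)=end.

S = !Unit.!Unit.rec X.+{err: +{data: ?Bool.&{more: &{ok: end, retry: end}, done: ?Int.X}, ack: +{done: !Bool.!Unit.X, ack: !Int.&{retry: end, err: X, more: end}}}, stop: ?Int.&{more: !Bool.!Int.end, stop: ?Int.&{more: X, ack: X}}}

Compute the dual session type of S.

!Unit → ?Unit
  !Unit → ?Unit
    rec X → rec X  (rec unchanged)
      +{err,stop} → &{err,stop}  (internal→external)
        [err]
          +{data,ack} → &{data,ack}  (internal→external)
            [data]
              ?Bool → !Bool
                &{more,done} → +{more,done}  (&→⊕)
                  [more]
                    &{ok,retry} → +{ok,retry}  (&→⊕)
                      [ok]
                        end self-dual
                      [retry]
                        end self-dual
                  [done]
                    ?Int → !Int
                      X self-dual
            [ack]
              +{done,ack} → &{done,ack}  (internal→external)
                [done]
                  !Bool → ?Bool
                    !Unit → ?Unit
                      X self-dual
                [ack]
                  !Int → ?Int
                    &{retry,err,more} → +{retry,err,more}  (&→⊕)
                      [retry]
                        end self-dual
                      [err]
                        X self-dual
                      [more]
                        end self-dual
        [stop]
          ?Int → !Int
            &{more,stop} → +{more,stop}  (&→⊕)
              [more]
                !Bool → ?Bool
                  !Int → ?Int
                    end self-dual
              [stop]
                ?Int → !Int
                  &{more,ack} → +{more,ack}  (&→⊕)
                    [more]
                      X self-dual
                    [ack]
                      X self-dual

?Unit.?Unit.rec X.&{err: &{data: !Bool.+{more: +{ok: end, retry: end}, done: !Int.X}, ack: &{done: ?Bool.?Unit.X, ack: ?Int.+{retry: end, err: X, more: end}}}, stop: !Int.+{more: ?Bool.?Int.end, stop: !Int.+{more: X, ack: X}}}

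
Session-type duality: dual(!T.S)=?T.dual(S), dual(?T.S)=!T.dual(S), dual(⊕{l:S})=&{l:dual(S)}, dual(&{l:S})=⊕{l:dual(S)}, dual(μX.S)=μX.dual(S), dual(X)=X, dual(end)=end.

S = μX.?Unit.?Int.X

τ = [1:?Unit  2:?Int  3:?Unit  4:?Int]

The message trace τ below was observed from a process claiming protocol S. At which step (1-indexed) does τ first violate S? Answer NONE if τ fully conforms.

NONE

[1] ?Unit  ok  cont: ?Int.μX.…
[2] ?Int  ok  cont: μX.…
[3] ?Unit  ok  cont: ?Int.μX.…
[4] ?Int  ok  cont: μX.…
trace exhausted — no violation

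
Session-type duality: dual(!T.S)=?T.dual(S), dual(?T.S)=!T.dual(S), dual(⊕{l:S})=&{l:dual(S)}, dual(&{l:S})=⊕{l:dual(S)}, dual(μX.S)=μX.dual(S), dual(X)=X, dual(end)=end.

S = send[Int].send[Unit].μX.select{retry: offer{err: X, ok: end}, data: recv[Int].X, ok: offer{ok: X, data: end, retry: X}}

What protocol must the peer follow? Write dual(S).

recv[Int].recv[Unit].μX.offer{retry: select{err: X, ok: end}, data: send[Int].X, ok: select{ok: X, data: end, retry: X}}

send[Int] ↦ recv[Int]
  send[Unit] ↦ recv[Unit]
    μX ↦ μX  (rec unchanged)
      select{retry,data,ok} ↦ offer{retry,data,ok}  (select→offer)
        • retry:
          offer{err,ok} ↦ select{err,ok}  (&→⊕)
            • err:
              dual(X) = X
            • ok:
              dual(end) = end
        • data:
          recv[Int] ↦ send[Int]
            dual(X) = X
        • ok:
          offer{ok,data,retry} ↦ select{ok,data,retry}  (&→⊕)
            • ok:
              dual(X) = X
            • data:
              dual(end) = end
            • retry:
              dual(X) = X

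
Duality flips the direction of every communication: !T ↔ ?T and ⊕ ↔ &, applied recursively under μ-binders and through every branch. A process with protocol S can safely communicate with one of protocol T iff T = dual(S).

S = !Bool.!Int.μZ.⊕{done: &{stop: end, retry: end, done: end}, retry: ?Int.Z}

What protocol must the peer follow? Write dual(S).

!Bool = ?Bool
  !Int = ?Int
    μZ = μZ  (μ self-dual)
      ⊕{done,retry} = &{done,retry}  (internal→external)
        [done]
          &{stop,retry,done} = ⊕{stop,retry,done}  (external→internal)
            [stop]
              end ↦ end
            [retry]
              end ↦ end
            [done]
              end ↦ end
        [retry]
          ?Int = !Int
            Z ↦ Z

?Bool.?Int.μZ.&{done: ⊕{stop: end, retry: end, done: end}, retry: !Int.Z}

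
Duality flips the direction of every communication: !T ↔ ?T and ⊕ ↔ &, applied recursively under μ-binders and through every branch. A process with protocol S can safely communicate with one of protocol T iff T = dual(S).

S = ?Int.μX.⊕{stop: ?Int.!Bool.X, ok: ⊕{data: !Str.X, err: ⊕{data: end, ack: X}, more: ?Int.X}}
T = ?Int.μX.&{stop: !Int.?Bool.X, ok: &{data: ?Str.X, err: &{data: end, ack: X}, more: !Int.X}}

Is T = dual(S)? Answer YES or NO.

?Int vs ?Int  ✗ same direction on both sides — not dual

NO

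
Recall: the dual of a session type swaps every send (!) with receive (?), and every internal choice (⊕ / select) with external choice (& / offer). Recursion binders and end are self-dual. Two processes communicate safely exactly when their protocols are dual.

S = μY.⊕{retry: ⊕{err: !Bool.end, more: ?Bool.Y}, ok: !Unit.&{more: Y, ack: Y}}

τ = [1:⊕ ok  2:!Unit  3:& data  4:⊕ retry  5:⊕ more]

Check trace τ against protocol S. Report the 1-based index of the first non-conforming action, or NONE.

3

[1] ⊕ ok  match  residual = !Unit.&{more: μY.…, ack: μY.…}
[2] !Unit  match  residual = &{more: μY.…, ack: μY.…}
[3] got & data, protocol expects & more or & ack  ✗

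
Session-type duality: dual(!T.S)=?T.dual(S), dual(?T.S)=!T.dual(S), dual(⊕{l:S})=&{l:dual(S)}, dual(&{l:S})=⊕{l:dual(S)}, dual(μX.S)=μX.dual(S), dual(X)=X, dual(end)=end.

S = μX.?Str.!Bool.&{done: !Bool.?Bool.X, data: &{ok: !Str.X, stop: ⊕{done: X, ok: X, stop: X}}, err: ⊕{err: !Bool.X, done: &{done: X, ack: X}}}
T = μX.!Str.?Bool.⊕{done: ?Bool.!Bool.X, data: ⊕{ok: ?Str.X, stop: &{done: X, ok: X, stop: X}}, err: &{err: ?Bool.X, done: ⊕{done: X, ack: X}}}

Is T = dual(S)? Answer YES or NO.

YES

μX | μX  ✓ (μ self-dual)
  ?Str | !Str  ✓
    !Bool | ?Bool  ✓
      &{done,data,err} | ⊕{done,data,err}  ✓ label sets agree
        [done]
          !Bool | ?Bool  ✓
            ?Bool | !Bool  ✓
              X | X  ✓
        [data]
          &{ok,stop} | ⊕{ok,stop}  ✓ label sets agree
            [ok]
              !Str | ?Str  ✓
                X | X  ✓
            [stop]
              ⊕{done,ok,stop} | &{done,ok,stop}  ✓ label sets agree
                [done]
                  X | X  ✓
                [ok]
                  X | X  ✓
                [stop]
                  X | X  ✓
        [err]
          ⊕{err,done} | &{err,done}  ✓ label sets agree
            [err]
              !Bool | ?Bool  ✓
                X | X  ✓
            [done]
              &{done,ack} | ⊕{done,ack}  ✓ label sets agree
                [done]
                  X | X  ✓
                [ack]
                  X | X  ✓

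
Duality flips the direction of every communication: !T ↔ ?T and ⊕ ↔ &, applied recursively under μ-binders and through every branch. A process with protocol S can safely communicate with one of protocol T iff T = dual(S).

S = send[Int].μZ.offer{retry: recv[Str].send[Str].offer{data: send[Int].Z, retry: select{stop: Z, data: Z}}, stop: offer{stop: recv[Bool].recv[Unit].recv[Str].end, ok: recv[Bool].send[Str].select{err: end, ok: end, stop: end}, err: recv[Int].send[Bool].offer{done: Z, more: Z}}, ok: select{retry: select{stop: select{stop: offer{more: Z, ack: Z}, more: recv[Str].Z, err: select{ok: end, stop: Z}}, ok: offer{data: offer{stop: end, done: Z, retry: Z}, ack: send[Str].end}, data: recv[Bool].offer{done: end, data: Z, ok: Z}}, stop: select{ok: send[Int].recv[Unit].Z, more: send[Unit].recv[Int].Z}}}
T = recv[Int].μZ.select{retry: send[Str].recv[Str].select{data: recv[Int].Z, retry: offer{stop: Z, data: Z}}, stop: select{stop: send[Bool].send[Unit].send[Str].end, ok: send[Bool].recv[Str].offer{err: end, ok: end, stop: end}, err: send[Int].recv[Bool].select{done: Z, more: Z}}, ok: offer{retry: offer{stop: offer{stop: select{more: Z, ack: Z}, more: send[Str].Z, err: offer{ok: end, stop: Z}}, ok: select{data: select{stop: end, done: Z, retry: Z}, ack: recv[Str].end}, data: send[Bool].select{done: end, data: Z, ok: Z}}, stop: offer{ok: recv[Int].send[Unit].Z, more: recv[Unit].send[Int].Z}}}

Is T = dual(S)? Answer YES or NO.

send[Int] vs recv[Int]  ok
  μZ vs μZ  ok (binder kept)
    offer{retry,stop,ok} vs select{retry,stop,ok}  ok same labels
      • retry:
        recv[Str] vs send[Str]  ok
          send[Str] vs recv[Str]  ok
            offer{data,retry} vs select{data,retry}  ok same labels
              • data:
                send[Int] vs recv[Int]  ok
                  Z vs Z  ok
              • retry:
                select{stop,data} vs offer{stop,data}  ok same labels
                  • stop:
                    Z vs Z  ok
                  • data:
                    Z vs Z  ok
      • stop:
        offer{stop,ok,err} vs select{stop,ok,err}  ok same labels
          • stop:
            recv[Bool] vs send[Bool]  ok
              recv[Unit] vs send[Unit]  ok
                recv[Str] vs send[Str]  ok
                  end vs end  ok
          • ok:
            recv[Bool] vs send[Bool]  ok
              send[Str] vs recv[Str]  ok
                select{err,ok,stop} vs offer{err,ok,stop}  ok same labels
                  • err:
                    end vs end  ok
                  • ok:
                    end vs end  ok
                  • stop:
                    end vs end  ok
          • err:
            recv[Int] vs send[Int]  ok
              send[Bool] vs recv[Bool]  ok
                offer{done,more} vs select{done,more}  ok same labels
                  • done:
                    Z vs Z  ok
                  • more:
                    Z vs Z  ok
      • ok:
        select{retry,stop} vs offer{retry,stop}  ok same labels
          • retry:
            select{stop,ok,data} vs offer{stop,ok,data}  ok same labels
              • stop:
                select{stop,more,err} vs offer{stop,more,err}  ok same labels
                  • stop:
                    offer{more,ack} vs select{more,ack}  ok same labels
                      • more:
                        Z vs Z  ok
                      • ack:
                        Z vs Z  ok
                  • more:
                    recv[Str] vs send[Str]  ok
                      Z vs Z  ok
                  • err:
                    select{ok,stop} vs offer{ok,stop}  ok same labels
                      • ok:
                        end vs end  ok
                      • stop:
                        Z vs Z  ok
              • ok:
                offer{data,ack} vs select{data,ack}  ok same labels
                  • data:
                    offer{stop,done,retry} vs select{stop,done,retry}  ok same labels
                      • stop:
                        end vs end  ok
                      • done:
                        Z vs Z  ok
                      • retry:
                        Z vs Z  ok
                  • ack:
                    send[Str] vs recv[Str]  ok
                      end vs end  ok
              • data:
                recv[Bool] vs send[Bool]  ok
                  offer{done,data,ok} vs select{done,data,ok}  ok same labels
                    • done:
                      end vs end  ok
                    • data:
                      Z vs Z  ok
                    • ok:
                      Z vs Z  ok
          • stop:
            select{ok,more} vs offer{ok,more}  ok same labels
              • ok:
                send[Int] vs recv[Int]  ok
                  recv[Unit] vs send[Unit]  ok
                    Z vs Z  ok
              • more:
                send[Unit] vs recv[Unit]  ok
                  recv[Int] vs send[Int]  ok
                    Z vs Z  ok

YES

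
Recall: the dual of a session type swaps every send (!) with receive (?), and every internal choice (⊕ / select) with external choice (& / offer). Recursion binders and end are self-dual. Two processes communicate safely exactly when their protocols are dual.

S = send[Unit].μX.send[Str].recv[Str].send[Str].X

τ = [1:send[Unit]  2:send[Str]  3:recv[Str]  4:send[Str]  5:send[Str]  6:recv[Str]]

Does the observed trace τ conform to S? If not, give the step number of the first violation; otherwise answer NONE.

NONE

@1 send[Unit]  ok  state: μX.…
@2 send[Str]  ok  state: recv[Str].send[Str].μX.…
@3 recv[Str]  ok  state: send[Str].μX.…
@4 send[Str]  ok  state: μX.…
@5 send[Str]  ok  state: recv[Str].send[Str].μX.…
@6 recv[Str]  ok  state: send[Str].μX.…
trace exhausted — no violation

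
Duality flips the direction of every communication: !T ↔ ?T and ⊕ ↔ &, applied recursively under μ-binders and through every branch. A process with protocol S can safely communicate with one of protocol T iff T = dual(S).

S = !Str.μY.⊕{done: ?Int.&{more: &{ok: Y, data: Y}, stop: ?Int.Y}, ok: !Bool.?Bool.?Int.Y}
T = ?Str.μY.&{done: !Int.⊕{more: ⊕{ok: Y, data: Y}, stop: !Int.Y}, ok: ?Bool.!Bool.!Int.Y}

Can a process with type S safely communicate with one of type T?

YES

!Str ‖ ?Str  ok
  μY ‖ μY  ok (binder kept)
    ⊕{done,ok} ‖ &{done,ok}  ok label sets agree
      case done:
        ?Int ‖ !Int  ok
          &{more,stop} ‖ ⊕{more,stop}  ok label sets agree
            case more:
              &{ok,data} ‖ ⊕{ok,data}  ok label sets agree
                case ok:
                  Y ‖ Y  ok
                case data:
                  Y ‖ Y  ok
            case stop:
              ?Int ‖ !Int  ok
                Y ‖ Y  ok
      case ok:
        !Bool ‖ ?Bool  ok
          ?Bool ‖ !Bool  ok
            ?Int ‖ !Int  ok
              Y ‖ Y  ok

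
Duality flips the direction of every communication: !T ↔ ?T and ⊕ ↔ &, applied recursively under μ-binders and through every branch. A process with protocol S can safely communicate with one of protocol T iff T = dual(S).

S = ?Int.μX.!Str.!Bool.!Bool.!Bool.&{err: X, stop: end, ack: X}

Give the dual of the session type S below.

?Int ↦ !Int
  μX ↦ μX  (binder kept)
    !Str ↦ ?Str
      !Bool ↦ ?Bool
        !Bool ↦ ?Bool
          !Bool ↦ ?Bool
            &{err,stop,ack} ↦ ⊕{err,stop,ack}  (external→internal)
              case err:
                X ↦ X
              case stop:
                end ↦ end
              case ack:
                X ↦ X

!Int.μX.?Str.?Bool.?Bool.?Bool.⊕{err: X, stop: end, ack: X}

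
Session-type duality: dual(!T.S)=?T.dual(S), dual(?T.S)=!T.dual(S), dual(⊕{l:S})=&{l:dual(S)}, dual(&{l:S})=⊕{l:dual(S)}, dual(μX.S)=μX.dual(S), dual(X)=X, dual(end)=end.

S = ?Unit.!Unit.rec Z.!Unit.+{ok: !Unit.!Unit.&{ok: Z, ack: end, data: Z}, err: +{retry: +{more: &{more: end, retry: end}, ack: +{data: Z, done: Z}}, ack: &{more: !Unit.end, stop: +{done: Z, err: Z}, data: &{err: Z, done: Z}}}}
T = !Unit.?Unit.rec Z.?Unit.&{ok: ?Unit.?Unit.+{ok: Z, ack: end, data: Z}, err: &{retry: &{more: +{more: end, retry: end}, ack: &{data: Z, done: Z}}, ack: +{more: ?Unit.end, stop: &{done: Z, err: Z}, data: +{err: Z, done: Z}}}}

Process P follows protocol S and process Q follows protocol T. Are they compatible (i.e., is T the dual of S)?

YES

?Unit | !Unit  ✓
  !Unit | ?Unit  ✓
    rec Z | rec Z  ✓ (binder kept)
      !Unit | ?Unit  ✓
        +{ok,err} | &{ok,err}  ✓ labels match
          • ok:
            !Unit | ?Unit  ✓
              !Unit | ?Unit  ✓
                &{ok,ack,data} | +{ok,ack,data}  ✓ labels match
                  • ok:
                    Z | Z  ✓
                  • ack:
                    end | end  ✓
                  • data:
                    Z | Z  ✓
          • err:
            +{retry,ack} | &{retry,ack}  ✓ labels match
              • retry:
                +{more,ack} | &{more,ack}  ✓ labels match
                  • more:
                    &{more,retry} | +{more,retry}  ✓ labels match
                      • more:
                        end | end  ✓
                      • retry:
                        end | end  ✓
                  • ack:
                    +{data,done} | &{data,done}  ✓ labels match
                      • data:
                        Z | Z  ✓
                      • done:
                        Z | Z  ✓
              • ack:
                &{more,stop,data} | +{more,stop,data}  ✓ labels match
                  • more:
                    !Unit | ?Unit  ✓
                      end | end  ✓
                  • stop:
                    +{done,err} | &{done,err}  ✓ labels match
                      • done:
                        Z | Z  ✓
                      • err:
                        Z | Z  ✓
                  • data:
                    &{err,done} | +{err,done}  ✓ labels match
                      • err:
                        Z | Z  ✓
                      • done:
                        Z | Z  ✓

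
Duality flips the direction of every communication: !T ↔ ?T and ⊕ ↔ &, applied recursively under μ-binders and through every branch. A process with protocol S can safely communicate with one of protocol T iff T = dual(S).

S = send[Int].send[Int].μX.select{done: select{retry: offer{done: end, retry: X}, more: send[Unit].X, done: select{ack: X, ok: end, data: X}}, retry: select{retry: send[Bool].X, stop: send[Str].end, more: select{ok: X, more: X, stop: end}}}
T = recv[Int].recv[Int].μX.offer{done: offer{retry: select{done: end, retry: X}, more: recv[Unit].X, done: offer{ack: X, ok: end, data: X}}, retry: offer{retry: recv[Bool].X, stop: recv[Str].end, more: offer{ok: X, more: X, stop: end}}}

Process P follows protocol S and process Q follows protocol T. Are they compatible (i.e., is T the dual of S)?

YES

send[Int] vs recv[Int]  match
  send[Int] vs recv[Int]  match
    μX vs μX  match (binder kept)
      select{done,retry} vs offer{done,retry}  match label sets agree
        case done:
          select{retry,more,done} vs offer{retry,more,done}  match label sets agree
            case retry:
              offer{done,retry} vs select{done,retry}  match label sets agree
                case done:
                  end vs end  match
                case retry:
                  X vs X  match
            case more:
              send[Unit] vs recv[Unit]  match
                X vs X  match
            case done:
              select{ack,ok,data} vs offer{ack,ok,data}  match label sets agree
                case ack:
                  X vs X  match
                case ok:
                  end vs end  match
                case data:
                  X vs X  match
        case retry:
          select{retry,stop,more} vs offer{retry,stop,more}  match label sets agree
            case retry:
              send[Bool] vs recv[Bool]  match
                X vs X  match
            case stop:
              send[Str] vs recv[Str]  match
                end vs end  match
            case more:
              select{ok,more,stop} vs offer{ok,more,stop}  match label sets agree
                case ok:
                  X vs X  match
                case more:
                  X vs X  match
                case stop:
                  end vs end  match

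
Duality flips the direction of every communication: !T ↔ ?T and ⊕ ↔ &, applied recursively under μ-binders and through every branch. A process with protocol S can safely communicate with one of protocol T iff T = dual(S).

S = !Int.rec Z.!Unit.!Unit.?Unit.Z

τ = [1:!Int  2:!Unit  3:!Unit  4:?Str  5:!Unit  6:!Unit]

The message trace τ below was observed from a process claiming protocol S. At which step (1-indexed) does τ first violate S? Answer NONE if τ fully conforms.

@1 !Int  match  now at rec Z.…
@2 !Unit  match  now at !Unit.?Unit.rec Z.…
@3 !Unit  match  now at ?Unit.rec Z.…
@4 got ?Str, protocol expects ?Unit  ✗

4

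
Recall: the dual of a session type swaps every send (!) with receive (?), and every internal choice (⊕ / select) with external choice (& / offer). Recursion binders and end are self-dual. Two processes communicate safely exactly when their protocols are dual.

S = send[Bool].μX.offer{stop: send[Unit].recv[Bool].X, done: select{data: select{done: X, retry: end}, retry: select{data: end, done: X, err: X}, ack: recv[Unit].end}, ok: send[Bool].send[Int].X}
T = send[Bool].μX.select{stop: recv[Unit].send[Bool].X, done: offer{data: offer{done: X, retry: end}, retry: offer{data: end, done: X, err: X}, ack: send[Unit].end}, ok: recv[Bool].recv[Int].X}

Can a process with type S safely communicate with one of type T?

send[Bool] | send[Bool]  ✗ same direction on both sides — not dual

NO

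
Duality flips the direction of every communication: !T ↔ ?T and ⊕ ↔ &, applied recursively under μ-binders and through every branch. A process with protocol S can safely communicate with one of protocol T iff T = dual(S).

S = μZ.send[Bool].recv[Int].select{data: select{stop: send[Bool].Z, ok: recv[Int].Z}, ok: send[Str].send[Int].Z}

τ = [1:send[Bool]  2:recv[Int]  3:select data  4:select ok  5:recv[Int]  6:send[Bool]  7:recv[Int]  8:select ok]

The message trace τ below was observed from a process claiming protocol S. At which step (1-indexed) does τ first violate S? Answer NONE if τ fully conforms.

NONE

@1 send[Bool]  ok  now at recv[Int].select{data: select{stop: send[Bool].μZ.…, ok: recv[Int].μZ.…}, ok: send[Str].send[Int].μZ.…}
@2 recv[Int]  ok  now at select{data: select{stop: send[Bool].μZ.…, ok: recv[Int].μZ.…}, ok: send[Str].send[Int].μZ.…}
@3 select data  ok  now at select{stop: send[Bool].μZ.…, ok: recv[Int].μZ.…}
@4 select ok  ok  now at recv[Int].μZ.…
@5 recv[Int]  ok  now at μZ.…
@6 send[Bool]  ok  now at recv[Int].select{data: select{stop: send[Bool].μZ.…, ok: recv[Int].μZ.…}, ok: send[Str].send[Int].μZ.…}
@7 recv[Int]  ok  now at select{data: select{stop: send[Bool].μZ.…, ok: recv[Int].μZ.…}, ok: send[Str].send[Int].μZ.…}
@8 select ok  ok  now at send[Str].send[Int].μZ.…
all 8 steps conform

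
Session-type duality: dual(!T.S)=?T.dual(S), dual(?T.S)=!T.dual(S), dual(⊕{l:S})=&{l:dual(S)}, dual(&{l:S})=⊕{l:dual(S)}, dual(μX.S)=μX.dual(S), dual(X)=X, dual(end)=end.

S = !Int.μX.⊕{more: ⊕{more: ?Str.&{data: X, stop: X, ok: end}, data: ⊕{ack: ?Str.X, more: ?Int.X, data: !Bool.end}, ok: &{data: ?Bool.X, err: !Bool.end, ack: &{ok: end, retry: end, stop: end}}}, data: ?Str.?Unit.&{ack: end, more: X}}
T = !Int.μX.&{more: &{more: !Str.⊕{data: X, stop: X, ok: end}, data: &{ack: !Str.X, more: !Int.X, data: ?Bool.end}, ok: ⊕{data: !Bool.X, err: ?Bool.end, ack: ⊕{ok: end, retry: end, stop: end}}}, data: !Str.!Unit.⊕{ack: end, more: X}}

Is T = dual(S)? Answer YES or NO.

!Int ‖ !Int  ✗ same direction on both sides — not dual

NO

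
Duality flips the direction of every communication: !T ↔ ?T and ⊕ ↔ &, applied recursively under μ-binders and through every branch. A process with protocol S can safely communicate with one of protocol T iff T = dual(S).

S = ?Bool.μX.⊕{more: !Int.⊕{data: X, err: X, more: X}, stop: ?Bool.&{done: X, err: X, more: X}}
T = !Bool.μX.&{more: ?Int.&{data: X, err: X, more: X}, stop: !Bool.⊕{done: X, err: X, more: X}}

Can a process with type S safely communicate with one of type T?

YES

?Bool vs !Bool  match
  μX vs μX  match (binder kept)
    ⊕{more,stop} vs &{more,stop}  match labels match
      • more:
        !Int vs ?Int  match
          ⊕{data,err,more} vs &{data,err,more}  match labels match
            • data:
              X vs X  match
            • err:
              X vs X  match
            • more:
              X vs X  match
      • stop:
        ?Bool vs !Bool  match
          &{done,err,more} vs ⊕{done,err,more}  match labels match
            • done:
              X vs X  match
            • err:
              X vs X  match
            • more:
              X vs X  match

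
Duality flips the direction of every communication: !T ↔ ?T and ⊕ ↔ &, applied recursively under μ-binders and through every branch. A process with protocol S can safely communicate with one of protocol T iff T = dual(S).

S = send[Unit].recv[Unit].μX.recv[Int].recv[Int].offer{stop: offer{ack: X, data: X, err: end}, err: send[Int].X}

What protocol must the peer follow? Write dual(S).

send[Unit] → recv[Unit]
  recv[Unit] → send[Unit]
    μX → μX  (binder kept)
      recv[Int] → send[Int]
        recv[Int] → send[Int]
          offer{stop,err} → select{stop,err}  (offer→select)
            [stop]
              offer{ack,data,err} → select{ack,data,err}  (offer→select)
                [ack]
                  X ↦ X
                [data]
                  X ↦ X
                [err]
                  end ↦ end
            [err]
              send[Int] → recv[Int]
                X ↦ X

recv[Unit].send[Unit].μX.send[Int].send[Int].select{stop: select{ack: X, data: X, err: end}, err: recv[Int].X}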